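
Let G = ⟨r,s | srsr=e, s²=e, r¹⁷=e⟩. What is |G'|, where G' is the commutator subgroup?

G' = [G, G] is generated by all commutators. The generator-pair commutators are: [r, s] = r².
The subgroup they normally generate is {e, r, r², r³, r⁴, r⁵, r⁶, r⁷, r⁸, r⁹, r¹⁰, r¹¹, r¹², r¹³, r¹⁴, r¹⁵, r¹⁶}, of order 17.
Check: |G/G'| = 34/17 = 2 is the order of the abelianisation.

Answer: 17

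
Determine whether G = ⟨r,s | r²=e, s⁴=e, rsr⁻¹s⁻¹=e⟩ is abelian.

Each pair of generators commutes: r·s = rs = s·r. Since the generators pairwise commute, every element of G commutes with every other, so G is abelian.

Answer: Yes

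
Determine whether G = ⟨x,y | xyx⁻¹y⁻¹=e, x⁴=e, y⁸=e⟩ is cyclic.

|G| = 32, but the maximum element order in G is 8 < 32. No single element generates all of G, so G is not cyclic.

Answer: No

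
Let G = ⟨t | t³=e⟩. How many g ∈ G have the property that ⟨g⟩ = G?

G is cyclic of order 3. An element generates G iff its order is 3, and a cyclic group of order 3 has exactly φ(3) = 2 such elements.

Answer: 2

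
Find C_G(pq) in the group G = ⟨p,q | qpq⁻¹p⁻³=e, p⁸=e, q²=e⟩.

⟨pq⟩ ⊆ C_G(pq) since powers of pq commute with pq; so |C_G(pq)| ≥ |⟨pq⟩| = 4.
By orbit–stabilizer, |C_G(pq)| = |G| / |conj. class of pq| = 16 / 4 = 4.
The 4 elements commuting with pq are {e, p⁴, pq, p⁵q}.

Answer: {e, p⁴, pq, p⁵q}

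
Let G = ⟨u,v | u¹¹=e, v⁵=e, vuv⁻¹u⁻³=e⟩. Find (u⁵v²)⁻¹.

The order of (u⁵v²) is 5 (smallest k with (u⁵v²)ᵏ = e), so (u⁵v²)⁻¹ = (u⁵v²)⁴ = u⁸v³.
Check: (u⁵v²) · (u⁸v³) → (u⁵v²) · u⁸ = v²;   (v²) · v³ = e, giving e as required.

Answer: u⁸v³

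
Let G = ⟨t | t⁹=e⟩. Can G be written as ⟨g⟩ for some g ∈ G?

|G| = 9. The element t has order 9 (its powers give 9 distinct elements), so ⟨t⟩ = G and G is cyclic.

Answer: Yes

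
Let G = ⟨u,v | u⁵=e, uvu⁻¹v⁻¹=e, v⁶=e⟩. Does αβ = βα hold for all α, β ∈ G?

Each pair of generators commutes: u·v = uv = v·u. Since the generators pairwise commute, every element of G commutes with every other, so G is abelian.

Answer: Yes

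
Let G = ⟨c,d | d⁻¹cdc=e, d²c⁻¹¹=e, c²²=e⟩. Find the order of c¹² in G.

Compute successive powers until reaching e:
  (c¹²)¹ = c¹², (c¹²)² = c², (c¹²)³ = c¹⁴, (c¹²)⁴ = c⁴, (c¹²)⁵ = c¹⁶, (c¹²)⁶ = c⁶, (c¹²)⁷ = c¹⁸, (c¹²)⁸ = c⁸, (c¹²)⁹ = c²⁰, (c¹²)¹⁰ = c¹⁰, (c¹²)¹¹ = e.
The smallest positive k with (c¹²)ᵏ = e is 11.

Answer: 11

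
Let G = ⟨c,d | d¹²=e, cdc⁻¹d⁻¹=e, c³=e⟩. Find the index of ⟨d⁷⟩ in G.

First find ord(d⁷) by computing successive powers:
  (d⁷)¹ = d⁷, (d⁷)² = d², (d⁷)³ = d⁹, (d⁷)⁴ = d⁴, (d⁷)⁵ = d¹¹, (d⁷)⁶ = d⁶, (d⁷)⁷ = d, (d⁷)⁸ = d⁸, (d⁷)⁹ = d³, (d⁷)¹⁰ = d¹⁰, (d⁷)¹¹ = d⁵, (d⁷)¹² = e.
So |⟨d⁷⟩| = ord(d⁷) = 12. With |G| = 36, by Lagrange [G : ⟨d⁷⟩] = 36/12 = 3.

Answer: 3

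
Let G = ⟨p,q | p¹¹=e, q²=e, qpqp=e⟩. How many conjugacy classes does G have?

The conjugacy classes (representative and size) are:
  [e] (size 1), [p¹⁰] (size 2), [p²] (size 2), [p³] (size 2), [p⁷] (size 2), [p⁶] (size 2), [p²q] (size 11).
Class equation: 1 + 2 + 2 + 2 + 2 + 2 + 11 = 22 = |G|. So G has 7 conjugacy classes.

Answer: 7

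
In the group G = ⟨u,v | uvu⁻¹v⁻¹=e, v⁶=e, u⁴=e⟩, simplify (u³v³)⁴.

Compute successive powers of (u³v³), reducing at each step:
  (u³v³)²: (u³v³) · u³ = u²v³;   (u²v³) · v³ = u²
  (u³v³)³: (u²) · u³ = u;   u · v³ = uv³
  (u³v³)⁴: (uv³) · u³ = v³;   (v³) · v³ = e

Answer: e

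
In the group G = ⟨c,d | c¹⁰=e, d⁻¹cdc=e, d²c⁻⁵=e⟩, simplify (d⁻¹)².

Compute successive powers of (d⁻¹), reducing at each step:
  (d⁻¹)²: (d⁻¹) · d⁻¹ = c⁵

Answer: c⁵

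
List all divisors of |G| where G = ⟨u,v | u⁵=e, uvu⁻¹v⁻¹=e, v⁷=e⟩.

|G| = 35 = 5 · 7. By Lagrange's theorem the order of any subgroup divides 35; the divisors of 35 are 1, 5, 7, 35.

Answer: 1, 5, 7, 35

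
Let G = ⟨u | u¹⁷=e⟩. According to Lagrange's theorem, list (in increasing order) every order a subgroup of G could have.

|G| = 17 = 17. By Lagrange's theorem the order of any subgroup divides 17; the divisors of 17 are 1, 17.

Answer: 1, 17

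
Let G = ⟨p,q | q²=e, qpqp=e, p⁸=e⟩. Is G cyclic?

Every cyclic group is abelian. But p·q = pq while q·p = p⁷q, so p·q ≠ q·p and G is not abelian. Hence G is not cyclic.

Answer: No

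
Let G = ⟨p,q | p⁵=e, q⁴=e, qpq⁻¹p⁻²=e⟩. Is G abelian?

p·q = pq but q·p = p²q, so p·q ≠ q·p and G is not abelian.

Answer: No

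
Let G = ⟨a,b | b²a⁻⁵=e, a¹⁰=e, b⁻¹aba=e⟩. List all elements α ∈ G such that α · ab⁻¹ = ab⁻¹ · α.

⟨ab⁻¹⟩ ⊆ C_G(ab⁻¹) since powers of ab⁻¹ commute with ab⁻¹; so |C_G(ab⁻¹)| ≥ |⟨ab⁻¹⟩| = 4.
By orbit–stabilizer, |C_G(ab⁻¹)| = |G| / |conj. class of ab⁻¹| = 20 / 5 = 4.
The 4 elements commuting with ab⁻¹ are {e, a⁵, ab, ab⁻¹}.

Answer: {e, a⁵, ab, ab⁻¹}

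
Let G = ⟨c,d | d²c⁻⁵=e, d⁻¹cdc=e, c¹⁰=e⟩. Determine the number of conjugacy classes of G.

The conjugacy classes (representative and size) are:
  [e] (size 1), [c] (size 2), [c⁸] (size 2), [c⁷] (size 2), [c⁴] (size 2), [c⁵] (size 1), [c⁴d] (size 5), [c²d⁻¹] (size 5).
Class equation: 1 + 2 + 2 + 2 + 2 + 1 + 5 + 5 = 20 = |G|. So G has 8 conjugacy classes.

Answer: 8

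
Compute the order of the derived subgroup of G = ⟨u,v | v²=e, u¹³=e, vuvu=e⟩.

G' = [G, G] is generated by all commutators. The generator-pair commutators are: [u, v] = u².
The subgroup they normally generate is {e, u, u², u³, u⁴, u⁵, u⁶, u⁷, u⁸, u⁹, u¹⁰, u¹¹, u¹²}, of order 13.
Check: |G/G'| = 26/13 = 2 is the order of the abelianisation.

Answer: 13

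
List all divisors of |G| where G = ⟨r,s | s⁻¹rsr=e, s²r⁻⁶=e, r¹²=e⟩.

|G| = 24 = 2³ · 3. By Lagrange's theorem the order of any subgroup divides 24; the divisors of 24 are 1, 2, 3, 4, 6, 8, 12, 24.

Answer: 1, 2, 3, 4, 6, 8, 12, 24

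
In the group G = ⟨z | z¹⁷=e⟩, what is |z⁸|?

Compute successive powers until reaching e:
  (z⁸)¹ = z⁸, (z⁸)² = z¹⁶, (z⁸)³ = z⁷, (z⁸)⁴ = z¹⁵, (z⁸)⁵ = z⁶, (z⁸)⁶ = z¹⁴, (z⁸)⁷ = z⁵, (z⁸)⁸ = z¹³, (z⁸)⁹ = z⁴, (z⁸)¹⁰ = z¹², (z⁸)¹¹ = z³, (z⁸)¹² = z¹¹, (z⁸)¹³ = z², (z⁸)¹⁴ = z¹⁰, (z⁸)¹⁵ = z, (z⁸)¹⁶ = z⁹, (z⁸)¹⁷ = e.
The smallest positive k with (z⁸)ᵏ = e is 17.

Answer: 17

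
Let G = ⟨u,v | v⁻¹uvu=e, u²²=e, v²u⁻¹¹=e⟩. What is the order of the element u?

Compute successive powers until reaching e:
  u¹ = u, u² = u², u³ = u³, u⁴ = u⁴, u⁵ = u⁵, u⁶ = u⁶, u⁷ = u⁷, u⁸ = u⁸, u⁹ = u⁹, u¹⁰ = u¹⁰, u¹¹ = u¹¹, u¹² = u¹², u¹³ = u¹³, u¹⁴ = u¹⁴, u¹⁵ = u¹⁵, u¹⁶ = u¹⁶, u¹⁷ = u¹⁷, u¹⁸ = u¹⁸, u¹⁹ = u¹⁹, u²⁰ = u²⁰, u²¹ = u²¹, u²² = e.
The smallest positive k with uᵏ = e is 22.

Answer: 22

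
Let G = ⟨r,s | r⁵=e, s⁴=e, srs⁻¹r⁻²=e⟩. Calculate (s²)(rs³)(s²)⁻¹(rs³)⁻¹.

[(s²), (rs³)] = (s²)·(rs³)·(s²)⁻¹·(rs³)⁻¹.
  (s²) · (rs³) = r⁴s
  (r⁴s) · (s²) = r⁴s³
  (r⁴s³) · (r³s) = r³

Answer: r³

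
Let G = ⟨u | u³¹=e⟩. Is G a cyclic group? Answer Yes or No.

|G| = 31. The element u has order 31 (its powers give 31 distinct elements), so ⟨u⟩ = G and G is cyclic.

Answer: Yes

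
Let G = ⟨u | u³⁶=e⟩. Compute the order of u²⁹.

Compute successive powers until reaching e:
  (u²⁹)¹ = u²⁹, (u²⁹)² = u²², (u²⁹)³ = u¹⁵, (u²⁹)⁴ = u⁸, (u²⁹)⁵ = u, (u²⁹)⁶ = u³⁰, (u²⁹)⁷ = u²³, (u²⁹)⁸ = u¹⁶, (u²⁹)⁹ = u⁹, (u²⁹)¹⁰ = u², (u²⁹)¹¹ = u³¹, (u²⁹)¹² = u²⁴, (u²⁹)¹³ = u¹⁷, (u²⁹)¹⁴ = u¹⁰, (u²⁹)¹⁵ = u³, (u²⁹)¹⁶ = u³², (u²⁹)¹⁷ = u²⁵, (u²⁹)¹⁸ = u¹⁸, (u²⁹)¹⁹ = u¹¹, (u²⁹)²⁰ = u⁴, (u²⁹)²¹ = u³³, (u²⁹)²² = u²⁶, (u²⁹)²³ = u¹⁹, (u²⁹)²⁴ = u¹², (u²⁹)²⁵ = u⁵, (u²⁹)²⁶ = u³⁴, (u²⁹)²⁷ = u²⁷, (u²⁹)²⁸ = u²⁰, (u²⁹)²⁹ = u¹³, (u²⁹)³⁰ = u⁶, (u²⁹)³¹ = u³⁵, (u²⁹)³² = u²⁸, (u²⁹)³³ = u²¹, (u²⁹)³⁴ = u¹⁴, (u²⁹)³⁵ = u⁷, (u²⁹)³⁶ = e.
The smallest positive k with (u²⁹)ᵏ = e is 36.

Answer: 36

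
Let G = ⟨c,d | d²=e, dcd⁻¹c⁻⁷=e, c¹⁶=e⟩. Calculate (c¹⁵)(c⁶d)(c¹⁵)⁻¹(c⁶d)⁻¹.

[(c¹⁵), (c⁶d)] = (c¹⁵)·(c⁶d)·(c¹⁵)⁻¹·(c⁶d)⁻¹.
  (c¹⁵) · (c⁶d) = c⁵d
  (c⁵d) · c = c¹²d
  (c¹²d) · (c⁶d) = c⁶

Answer: c⁶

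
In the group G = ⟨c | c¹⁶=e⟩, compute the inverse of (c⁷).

The order of (c⁷) is 16 (smallest k with (c⁷)ᵏ = e), so (c⁷)⁻¹ = (c⁷)¹⁵ = c⁹.
Check: (c⁷) · (c⁹) → (c⁷) · c⁹ = e, giving e as required.

Answer: c⁹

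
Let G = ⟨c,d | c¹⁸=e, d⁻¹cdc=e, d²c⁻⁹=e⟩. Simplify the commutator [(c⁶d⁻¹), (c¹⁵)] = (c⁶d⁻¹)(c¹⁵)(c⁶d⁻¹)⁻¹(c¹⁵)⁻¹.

[(c⁶d⁻¹), (c¹⁵)] = (c⁶d⁻¹)·(c¹⁵)·(c⁶d⁻¹)⁻¹·(c¹⁵)⁻¹.
  (c⁶d⁻¹) · (c¹⁵) = d
  d · (c⁶d) = c³
  (c³) · (c³) = c⁶

Answer: c⁶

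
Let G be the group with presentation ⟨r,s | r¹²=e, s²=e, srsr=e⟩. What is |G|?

Enumerate words in the generators, reducing via the relations: the distinct elements are
  {e, r, s, rs, r², r³, r⁴, r⁵, r⁶, r⁷, r⁸, r⁹, r²s, r³s, r¹¹, r¹⁰, r⁴s, r⁵s, r⁶s, r⁷s, r⁸s, r⁹s, r¹¹s, r¹⁰s}.
No further products give new elements, so |G| = 24.

Answer: 24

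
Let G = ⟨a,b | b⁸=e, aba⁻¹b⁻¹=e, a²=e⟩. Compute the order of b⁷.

Compute successive powers until reaching e:
  (b⁷)¹ = b⁷, (b⁷)² = b⁶, (b⁷)³ = b⁵, (b⁷)⁴ = b⁴, (b⁷)⁵ = b³, (b⁷)⁶ = b², (b⁷)⁷ = b, (b⁷)⁸ = e.
The smallest positive k with (b⁷)ᵏ = e is 8.

Answer: 8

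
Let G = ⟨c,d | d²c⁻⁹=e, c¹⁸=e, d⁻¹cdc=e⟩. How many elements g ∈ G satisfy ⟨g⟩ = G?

⟨g⟩ = G would require ord(g) = |G| = 36, but the maximum element order in G is 18 < 36. So G is not cyclic and no single element generates it: the count is 0.

Answer: 0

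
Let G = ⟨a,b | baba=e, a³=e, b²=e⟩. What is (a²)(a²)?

Compute (a²) · (a²) by multiplying left to right and reducing via the relations at each step:
  (a²) · a² = a

Answer: a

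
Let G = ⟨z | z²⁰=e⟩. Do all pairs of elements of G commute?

G has a single generator, so G is cyclic and hence abelian.

Answer: Yes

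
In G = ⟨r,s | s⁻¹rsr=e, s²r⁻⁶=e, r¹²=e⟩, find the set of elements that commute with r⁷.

⟨r⁷⟩ ⊆ C_G(r⁷) since powers of r⁷ commute with r⁷; so |C_G(r⁷)| ≥ |⟨r⁷⟩| = 12.
By orbit–stabilizer, |C_G(r⁷)| = |G| / |conj. class of r⁷| = 24 / 2 = 12.
The 12 elements commuting with r⁷ are {e, r, r², r³, r⁴, r⁵, r⁶, r⁷, r⁸, r⁹, r¹⁰, r¹¹}.

Answer: {e, r, r², r³, r⁴, r⁵, r⁶, r⁷, r⁸, r⁹, r¹⁰, r¹¹}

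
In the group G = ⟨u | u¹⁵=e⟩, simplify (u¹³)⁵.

Compute successive powers of (u¹³), reducing at each step:
  (u¹³)²: (u¹³) · u¹³ = u¹¹
  (u¹³)³: (u¹¹) · u¹³ = u⁹
  (u¹³)⁴: (u⁹) · u¹³ = u⁷
  (u¹³)⁵: (u⁷) · u¹³ = u⁵

Answer: u⁵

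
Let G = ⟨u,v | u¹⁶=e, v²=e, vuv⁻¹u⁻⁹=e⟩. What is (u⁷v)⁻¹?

The order of (u⁷v) is 16 (smallest k with (u⁷v)ᵏ = e), so (u⁷v)⁻¹ = (u⁷v)¹⁵ = uv.
Check: (u⁷v) · (uv) → (u⁷v) · u = v;   v · v = e, giving e as required.

Answer: uv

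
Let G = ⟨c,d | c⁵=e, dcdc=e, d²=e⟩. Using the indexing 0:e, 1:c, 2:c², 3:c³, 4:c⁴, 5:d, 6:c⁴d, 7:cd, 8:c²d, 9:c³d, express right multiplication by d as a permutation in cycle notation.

(0 5)(1 7)(2 8)(3 9)(4 6)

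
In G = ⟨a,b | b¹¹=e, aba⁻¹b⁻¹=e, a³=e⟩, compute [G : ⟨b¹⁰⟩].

First find ord(b¹⁰) by computing successive powers:
  (b¹⁰)¹ = b¹⁰, (b¹⁰)² = b⁹, (b¹⁰)³ = b⁸, (b¹⁰)⁴ = b⁷, (b¹⁰)⁵ = b⁶, (b¹⁰)⁶ = b⁵, (b¹⁰)⁷ = b⁴, (b¹⁰)⁸ = b³, (b¹⁰)⁹ = b², (b¹⁰)¹⁰ = b, (b¹⁰)¹¹ = e.
So |⟨b¹⁰⟩| = ord(b¹⁰) = 11. With |G| = 33, by Lagrange [G : ⟨b¹⁰⟩] = 33/11 = 3.

Answer: 3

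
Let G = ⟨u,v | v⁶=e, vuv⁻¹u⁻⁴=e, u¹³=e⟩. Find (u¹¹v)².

Compute successive powers of (u¹¹v), reducing at each step:
  (u¹¹v)²: (u¹¹v) · u¹¹ = u³v;   (u³v) · v = u³v²

Answer: u³v²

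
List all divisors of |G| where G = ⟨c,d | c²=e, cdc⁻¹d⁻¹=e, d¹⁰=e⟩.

|G| = 20 = 2² · 5. By Lagrange's theorem the order of any subgroup divides 20; the divisors of 20 are 1, 2, 4, 5, 10, 20.

Answer: 1, 2, 4, 5, 10, 20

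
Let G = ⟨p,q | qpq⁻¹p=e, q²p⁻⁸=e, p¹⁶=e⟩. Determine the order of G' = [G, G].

G' = [G, G] is generated by all commutators. The generator-pair commutators are: [p, q] = p².
The subgroup they normally generate is {e, p², p⁴, p⁶, p⁸, p¹⁰, p¹², p¹⁴}, of order 8.
Check: |G/G'| = 32/8 = 4 is the order of the abelianisation.

Answer: 8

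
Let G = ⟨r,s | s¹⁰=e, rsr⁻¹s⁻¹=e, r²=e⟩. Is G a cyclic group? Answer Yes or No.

|G| = 20, but the maximum element order in G is 10 < 20. No single element generates all of G, so G is not cyclic.

Answer: No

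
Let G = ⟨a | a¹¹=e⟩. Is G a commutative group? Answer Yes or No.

G has a single generator, so G is cyclic and hence abelian.

Answer: Yes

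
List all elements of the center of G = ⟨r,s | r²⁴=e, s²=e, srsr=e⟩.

An element z ∈ Z(G) iff z commutes with every generator.
For example r¹² is central: (r¹²)·r = r¹³ = r·(r¹²); (r¹²)·s = r¹²s = s·(r¹²).
Whereas r ∉ Z(G) since r·s = rs ≠ r²³s = s·r.
Checking each of the 48 elements this way gives Z(G) = {e, r¹²}, of order 2.

Answer: {e, r¹²}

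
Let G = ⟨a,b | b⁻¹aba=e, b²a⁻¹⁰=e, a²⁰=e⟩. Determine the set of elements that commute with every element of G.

An element z ∈ Z(G) iff z commutes with every generator.
For example a¹⁰ is central: (a¹⁰)·a = a¹¹ = a·(a¹⁰); (a¹⁰)·b = b⁻¹ = b·(a¹⁰).
Whereas a ∉ Z(G) since a·b = ab ≠ a⁹b⁻¹ = b·a.
Checking each of the 40 elements this way gives Z(G) = {e, a¹⁰}, of order 2.

Answer: {e, a¹⁰}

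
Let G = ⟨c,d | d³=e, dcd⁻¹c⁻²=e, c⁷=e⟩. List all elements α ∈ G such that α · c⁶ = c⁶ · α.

⟨c⁶⟩ ⊆ C_G(c⁶) since powers of c⁶ commute with c⁶; so |C_G(c⁶)| ≥ |⟨c⁶⟩| = 7.
By orbit–stabilizer, |C_G(c⁶)| = |G| / |conj. class of c⁶| = 21 / 3 = 7.
The 7 elements commuting with c⁶ are {e, c, c², c³, c⁴, c⁵, c⁶}.

Answer: {e, c, c², c³, c⁴, c⁵, c⁶}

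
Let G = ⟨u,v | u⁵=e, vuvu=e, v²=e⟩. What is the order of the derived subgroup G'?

G' = [G, G] is generated by all commutators. The generator-pair commutators are: [u, v] = u².
The subgroup they normally generate is {e, u, u², u³, u⁴}, of order 5.
Check: |G/G'| = 10/5 = 2 is the order of the abelianisation.

Answer: 5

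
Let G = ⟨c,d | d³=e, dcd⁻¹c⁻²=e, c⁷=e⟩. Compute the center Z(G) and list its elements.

An element z ∈ Z(G) iff z commutes with every generator.
For example e is central: e·c = c = c·e; e·d = d = d·e.
Whereas c ∉ Z(G) since c·d = cd ≠ c²d = d·c.
Checking each of the 21 elements this way gives Z(G) = {e}, of order 1.

Answer: {e}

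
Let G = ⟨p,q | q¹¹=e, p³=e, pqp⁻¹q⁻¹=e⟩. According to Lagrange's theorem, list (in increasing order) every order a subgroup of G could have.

|G| = 33 = 3 · 11. By Lagrange's theorem the order of any subgroup divides 33; the divisors of 33 are 1, 3, 11, 33.

Answer: 1, 3, 11, 33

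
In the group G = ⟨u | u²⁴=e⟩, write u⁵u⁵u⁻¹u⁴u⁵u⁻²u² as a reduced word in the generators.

Multiply left to right, reducing at each step:
  (u⁵) · u⁵ = u¹⁰
  (u¹⁰) · u⁻¹ = u⁹
  (u⁹) · u⁴ = u¹³
  (u¹³) · u⁵ = u¹⁸
  (u¹⁸) · u⁻² = u¹⁶
  (u¹⁶) · u² = u¹⁸

Answer: u¹⁸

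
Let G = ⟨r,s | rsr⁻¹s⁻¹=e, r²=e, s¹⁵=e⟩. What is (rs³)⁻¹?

The order of (rs³) is 10 (smallest k with (rs³)ᵏ = e), so (rs³)⁻¹ = (rs³)⁹ = rs¹².
Check: (rs³) · (rs¹²) → (rs³) · r = s³;   (s³) · s¹² = e, giving e as required.

Answer: rs¹²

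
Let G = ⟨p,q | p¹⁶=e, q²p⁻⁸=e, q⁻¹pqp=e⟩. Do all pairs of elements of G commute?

p·q = pq but q·p = p⁷q⁻¹, so p·q ≠ q·p and G is not abelian.

Answer: No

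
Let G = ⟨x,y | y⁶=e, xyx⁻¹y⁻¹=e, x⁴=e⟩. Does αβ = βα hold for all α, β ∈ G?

Each pair of generators commutes: x·y = xy = y·x. Since the generators pairwise commute, every element of G commutes with every other, so G is abelian.

Answer: Yes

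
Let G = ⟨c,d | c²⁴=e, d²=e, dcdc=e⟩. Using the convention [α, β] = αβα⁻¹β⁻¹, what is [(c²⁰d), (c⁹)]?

[(c²⁰d), (c⁹)] = (c²⁰d)·(c⁹)·(c²⁰d)⁻¹·(c⁹)⁻¹.
  (c²⁰d) · (c⁹) = c¹¹d
  (c¹¹d) · (c²⁰d) = c¹⁵
  (c¹⁵) · (c¹⁵) = c⁶

Answer: c⁶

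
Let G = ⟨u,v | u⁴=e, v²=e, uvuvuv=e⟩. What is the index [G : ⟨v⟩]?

First find ord(v) by computing successive powers:
  v¹ = v, v² = e.
So |⟨v⟩| = ord(v) = 2. With |G| = 24, by Lagrange [G : ⟨v⟩] = 24/2 = 12.

Answer: 12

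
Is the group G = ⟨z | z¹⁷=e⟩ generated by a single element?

|G| = 17. The element z has order 17 (its powers give 17 distinct elements), so ⟨z⟩ = G and G is cyclic.

Answer: Yes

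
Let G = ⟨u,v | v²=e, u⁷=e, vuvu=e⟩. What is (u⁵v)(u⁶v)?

Compute (u⁵v) · (u⁶v) by multiplying left to right and reducing via the relations at each step:
  (u⁵v) · u⁶ = u⁶v
  (u⁶v) · v = u⁶

Answer: u⁶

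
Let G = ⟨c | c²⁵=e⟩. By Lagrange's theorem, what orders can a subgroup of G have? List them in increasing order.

|G| = 25 = 5². By Lagrange's theorem the order of any subgroup divides 25; the divisors of 25 are 1, 5, 25.

Answer: 1, 5, 25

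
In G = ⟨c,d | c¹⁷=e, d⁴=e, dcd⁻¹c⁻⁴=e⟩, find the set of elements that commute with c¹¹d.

⟨c¹¹d⟩ ⊆ C_G(c¹¹d) since powers of c¹¹d commute with c¹¹d; so |C_G(c¹¹d)| ≥ |⟨c¹¹d⟩| = 4.
By orbit–stabilizer, |C_G(c¹¹d)| = |G| / |conj. class of c¹¹d| = 68 / 17 = 4.
The 4 elements commuting with c¹¹d are {e, c⁴d², c¹¹d, c¹⁰d³}.

Answer: {e, c⁴d², c¹¹d, c¹⁰d³}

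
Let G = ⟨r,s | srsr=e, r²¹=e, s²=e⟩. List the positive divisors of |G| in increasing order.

|G| = 42 = 2 · 3 · 7. By Lagrange's theorem the order of any subgroup divides 42; the divisors of 42 are 1, 2, 3, 6, 7, 14, 21, 42.

Answer: 1, 2, 3, 6, 7, 14, 21, 42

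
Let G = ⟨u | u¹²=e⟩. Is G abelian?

G has a single generator, so G is cyclic and hence abelian.

Answer: Yes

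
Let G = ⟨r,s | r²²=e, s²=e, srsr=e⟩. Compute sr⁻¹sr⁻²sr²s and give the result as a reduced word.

Multiply left to right, reducing at each step:
  s · r⁻¹ = rs
  (rs) · s = r
  r · r⁻² = r²¹
  (r²¹) · s = r²¹s
  (r²¹s) · r² = r¹⁹s
  (r¹⁹s) · s = r¹⁹

Answer: r¹⁹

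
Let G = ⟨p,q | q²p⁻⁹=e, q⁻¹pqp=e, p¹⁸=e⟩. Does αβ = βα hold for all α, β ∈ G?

p·q = pq but q·p = p⁸q⁻¹, so p·q ≠ q·p and G is not abelian.

Answer: No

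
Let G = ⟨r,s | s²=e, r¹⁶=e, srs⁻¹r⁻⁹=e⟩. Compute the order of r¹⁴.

Compute successive powers until reaching e:
  (r¹⁴)¹ = r¹⁴, (r¹⁴)² = r¹², (r¹⁴)³ = r¹⁰, (r¹⁴)⁴ = r⁸, (r¹⁴)⁵ = r⁶, (r¹⁴)⁶ = r⁴, (r¹⁴)⁷ = r², (r¹⁴)⁸ = e.
The smallest positive k with (r¹⁴)ᵏ = e is 8.

Answer: 8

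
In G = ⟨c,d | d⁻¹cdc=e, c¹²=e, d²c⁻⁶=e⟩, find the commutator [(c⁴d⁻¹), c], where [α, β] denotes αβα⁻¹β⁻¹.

[(c⁴d⁻¹), c] = (c⁴d⁻¹)·c·(c⁴d⁻¹)⁻¹·c⁻¹.
  (c⁴d⁻¹) · c = c³d⁻¹
  (c³d⁻¹) · (c⁴d) = c¹¹
  (c¹¹) · (c¹¹) = c¹⁰

Answer: c¹⁰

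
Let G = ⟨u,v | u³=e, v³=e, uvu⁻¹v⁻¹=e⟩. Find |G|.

Enumerate words in the generators, reducing via the relations: the distinct elements are
  {e, u, v, uv, u², v², uv², u²v, u²v²}.
No further products give new elements, so |G| = 9.

Answer: 9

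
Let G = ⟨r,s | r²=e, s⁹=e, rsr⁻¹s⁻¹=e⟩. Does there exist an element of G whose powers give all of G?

|G| = 18. The element rs has order 18 (its powers give 18 distinct elements), so ⟨rs⟩ = G and G is cyclic.

Answer: Yes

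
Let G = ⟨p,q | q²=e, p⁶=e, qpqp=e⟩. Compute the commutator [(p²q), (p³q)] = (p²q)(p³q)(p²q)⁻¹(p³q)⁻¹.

[(p²q), (p³q)] = (p²q)·(p³q)·(p²q)⁻¹·(p³q)⁻¹.
  (p²q) · (p³q) = p⁵
  (p⁵) · (p²q) = pq
  (pq) · (p³q) = p⁴

Answer: p⁴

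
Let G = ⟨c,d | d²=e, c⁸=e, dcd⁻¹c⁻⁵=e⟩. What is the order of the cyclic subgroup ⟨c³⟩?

|⟨c³⟩| equals the order of c³. Compute successive powers until reaching e:
  (c³)¹ = c³, (c³)² = c⁶, (c³)³ = c, (c³)⁴ = c⁴, (c³)⁵ = c⁷, (c³)⁶ = c², (c³)⁷ = c⁵, (c³)⁸ = e.
The smallest positive k with (c³)ᵏ = e is 8, so |⟨c³⟩| = 8.

Answer: 8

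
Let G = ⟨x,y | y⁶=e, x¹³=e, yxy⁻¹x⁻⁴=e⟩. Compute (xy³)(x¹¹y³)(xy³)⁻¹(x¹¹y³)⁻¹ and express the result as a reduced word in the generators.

[(xy³), (x¹¹y³)] = (xy³)·(x¹¹y³)·(xy³)⁻¹·(x¹¹y³)⁻¹.
  (xy³) · (x¹¹y³) = x³
  (x³) · (xy³) = x⁴y³
  (x⁴y³) · (x¹¹y³) = x⁶

Answer: x⁶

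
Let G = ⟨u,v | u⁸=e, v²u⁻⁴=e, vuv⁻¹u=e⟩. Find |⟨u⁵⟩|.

|⟨u⁵⟩| equals the order of u⁵. Compute successive powers until reaching e:
  (u⁵)¹ = u⁵, (u⁵)² = u², (u⁵)³ = u⁷, (u⁵)⁴ = u⁴, (u⁵)⁵ = u, (u⁵)⁶ = u⁶, (u⁵)⁷ = u³, (u⁵)⁸ = e.
The smallest positive k with (u⁵)ᵏ = e is 8, so |⟨u⁵⟩| = 8.

Answer: 8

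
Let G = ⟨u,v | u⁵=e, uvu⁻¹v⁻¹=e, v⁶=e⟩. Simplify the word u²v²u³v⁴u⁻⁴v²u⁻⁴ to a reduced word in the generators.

Multiply left to right, reducing at each step:
  (u²) · v² = u²v²
  (u²v²) · u³ = v²
  (v²) · v⁴ = e
  e · u⁻⁴ = u
  u · v² = uv²
  (uv²) · u⁻⁴ = u²v²

Answer: u²v²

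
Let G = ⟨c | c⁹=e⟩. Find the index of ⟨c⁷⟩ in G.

First find ord(c⁷) by computing successive powers:
  (c⁷)¹ = c⁷, (c⁷)² = c⁵, (c⁷)³ = c³, (c⁷)⁴ = c, (c⁷)⁵ = c⁸, (c⁷)⁶ = c⁶, (c⁷)⁷ = c⁴, (c⁷)⁸ = c², (c⁷)⁹ = e.
So |⟨c⁷⟩| = ord(c⁷) = 9. With |G| = 9, by Lagrange [G : ⟨c⁷⟩] = 9/9 = 1.

Answer: 1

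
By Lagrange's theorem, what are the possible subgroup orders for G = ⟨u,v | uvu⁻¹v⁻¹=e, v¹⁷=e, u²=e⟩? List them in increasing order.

|G| = 34 = 2 · 17. By Lagrange's theorem the order of any subgroup divides 34; the divisors of 34 are 1, 2, 17, 34.

Answer: 1, 2, 17, 34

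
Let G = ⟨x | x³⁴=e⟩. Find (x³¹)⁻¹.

The order of (x³¹) is 34 (smallest k with (x³¹)ᵏ = e), so (x³¹)⁻¹ = (x³¹)³³ = x³.
Check: (x³¹) · (x³) → (x³¹) · x³ = e, giving e as required.

Answer: x³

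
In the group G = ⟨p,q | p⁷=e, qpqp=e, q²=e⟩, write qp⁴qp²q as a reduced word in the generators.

Multiply left to right, reducing at each step:
  q · p⁴ = p³q
  (p³q) · q = p³
  (p³) · p² = p⁵
  (p⁵) · q = p⁵q

Answer: p⁵q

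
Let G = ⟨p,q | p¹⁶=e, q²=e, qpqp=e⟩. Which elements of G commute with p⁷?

⟨p⁷⟩ ⊆ C_G(p⁷) since powers of p⁷ commute with p⁷; so |C_G(p⁷)| ≥ |⟨p⁷⟩| = 16.
By orbit–stabilizer, |C_G(p⁷)| = |G| / |conj. class of p⁷| = 32 / 2 = 16.
The 16 elements commuting with p⁷ are {e, p, p², p³, p⁴, p⁵, p⁶, p⁷, p⁸, p⁹, p¹⁰, p¹¹, p¹², p¹³, p¹⁴, p¹⁵}.

Answer: {e, p, p², p³, p⁴, p⁵, p⁶, p⁷, p⁸, p⁹, p¹⁰, p¹¹, p¹², p¹³, p¹⁴, p¹⁵}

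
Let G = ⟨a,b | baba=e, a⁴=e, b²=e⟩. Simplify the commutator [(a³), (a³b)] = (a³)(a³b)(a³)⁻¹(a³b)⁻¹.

[(a³), (a³b)] = (a³)·(a³b)·(a³)⁻¹·(a³b)⁻¹.
  (a³) · (a³b) = a²b
  (a²b) · a = ab
  (ab) · (a³b) = a²

Answer: a²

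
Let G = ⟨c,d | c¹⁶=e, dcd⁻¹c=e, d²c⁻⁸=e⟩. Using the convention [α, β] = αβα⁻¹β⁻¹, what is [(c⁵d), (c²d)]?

[(c⁵d), (c²d)] = (c⁵d)·(c²d)·(c⁵d)⁻¹·(c²d)⁻¹.
  (c⁵d) · (c²d) = c¹¹
  (c¹¹) · (c⁵d⁻¹) = d⁻¹
  (d⁻¹) · (c²d⁻¹) = c⁶

Answer: c⁶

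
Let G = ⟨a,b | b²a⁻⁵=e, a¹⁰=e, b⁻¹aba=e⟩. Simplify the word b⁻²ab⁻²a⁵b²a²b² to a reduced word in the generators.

Multiply left to right, reducing at each step:
  (a⁵) · a = a⁶
  (a⁶) · b⁻² = a
  a · a⁵ = a⁶
  (a⁶) · b² = a
  a · a² = a³
  (a³) · b² = a⁸

Answer: a⁸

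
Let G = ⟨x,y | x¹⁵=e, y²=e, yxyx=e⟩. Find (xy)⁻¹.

The order of (xy) is 2 (smallest k with (xy)ᵏ = e), so (xy)⁻¹ = (xy)¹ = xy.
Check: (xy) · (xy) → (xy) · x = y;   y · y = e, giving e as required.

Answer: xy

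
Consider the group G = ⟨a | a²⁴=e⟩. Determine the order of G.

G is generated by a single element, so G is cyclic. The relator gives a²⁴ = e and no smaller power is forced to be e, so the 24 powers {a, e, a², a³, a⁴, a⁵, a⁶, a⁷, a⁸, a⁹, a²², a²³, a²¹, a²⁰, a¹², a¹³, a¹¹, a¹⁰, a¹⁴, a¹⁵, a¹⁶, a¹⁷, a¹⁸, a¹⁹} are distinct. Hence |G| = 24.

Answer: 24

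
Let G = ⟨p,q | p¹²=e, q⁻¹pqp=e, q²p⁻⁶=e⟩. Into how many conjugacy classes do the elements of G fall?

The conjugacy classes (representative and size) are:
  [e] (size 1), [p¹¹] (size 2), [p²] (size 2), [p⁹] (size 2), [p⁴] (size 2), [p⁵] (size 2), [p⁶] (size 1), [p²q] (size 6), [pq] (size 6).
Class equation: 1 + 2 + 2 + 2 + 2 + 2 + 1 + 6 + 6 = 24 = |G|. So G has 9 conjugacy classes.

Answer: 9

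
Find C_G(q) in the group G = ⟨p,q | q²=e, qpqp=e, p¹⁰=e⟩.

⟨q⟩ ⊆ C_G(q) since powers of q commute with q; so |C_G(q)| ≥ |⟨q⟩| = 2.
By orbit–stabilizer, |C_G(q)| = |G| / |conj. class of q| = 20 / 5 = 4.
The 4 elements commuting with q are {e, p⁵, q, p⁵q}.

Answer: {e, p⁵, q, p⁵q}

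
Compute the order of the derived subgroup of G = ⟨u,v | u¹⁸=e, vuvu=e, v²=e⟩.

G' = [G, G] is generated by all commutators. The generator-pair commutators are: [u, v] = u².
The subgroup they normally generate is {e, u², u⁴, u⁶, u⁸, u¹⁰, u¹², u¹⁴, u¹⁶}, of order 9.
Check: |G/G'| = 36/9 = 4 is the order of the abelianisation.

Answer: 9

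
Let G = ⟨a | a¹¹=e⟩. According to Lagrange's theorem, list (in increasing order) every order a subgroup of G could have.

|G| = 11 = 11. By Lagrange's theorem the order of any subgroup divides 11; the divisors of 11 are 1, 11.

Answer: 1, 11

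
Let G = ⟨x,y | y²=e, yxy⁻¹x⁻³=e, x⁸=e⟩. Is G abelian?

x·y = xy but y·x = x³y, so x·y ≠ y·x and G is not abelian.

Answer: No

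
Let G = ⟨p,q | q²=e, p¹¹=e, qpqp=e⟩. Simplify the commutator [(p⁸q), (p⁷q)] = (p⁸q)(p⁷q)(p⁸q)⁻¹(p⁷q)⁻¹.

[(p⁸q), (p⁷q)] = (p⁸q)·(p⁷q)·(p⁸q)⁻¹·(p⁷q)⁻¹.
  (p⁸q) · (p⁷q) = p
  p · (p⁸q) = p⁹q
  (p⁹q) · (p⁷q) = p²

Answer: p²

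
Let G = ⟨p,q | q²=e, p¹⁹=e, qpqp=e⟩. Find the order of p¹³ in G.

Compute successive powers until reaching e:
  (p¹³)¹ = p¹³, (p¹³)² = p⁷, (p¹³)³ = p, (p¹³)⁴ = p¹⁴, (p¹³)⁵ = p⁸, (p¹³)⁶ = p², (p¹³)⁷ = p¹⁵, (p¹³)⁸ = p⁹, (p¹³)⁹ = p³, (p¹³)¹⁰ = p¹⁶, (p¹³)¹¹ = p¹⁰, (p¹³)¹² = p⁴, (p¹³)¹³ = p¹⁷, (p¹³)¹⁴ = p¹¹, (p¹³)¹⁵ = p⁵, (p¹³)¹⁶ = p¹⁸, (p¹³)¹⁷ = p¹², (p¹³)¹⁸ = p⁶, (p¹³)¹⁹ = e.
The smallest positive k with (p¹³)ᵏ = e is 19.

Answer: 19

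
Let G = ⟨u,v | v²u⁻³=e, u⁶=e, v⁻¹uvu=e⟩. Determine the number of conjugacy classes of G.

The conjugacy classes (representative and size) are:
  [e] (size 1), [u] (size 2), [u²] (size 2), [u³] (size 1), [uv⁻¹] (size 3), [u²v⁻¹] (size 3).
Class equation: 1 + 2 + 2 + 1 + 3 + 3 = 12 = |G|. So G has 6 conjugacy classes.

Answer: 6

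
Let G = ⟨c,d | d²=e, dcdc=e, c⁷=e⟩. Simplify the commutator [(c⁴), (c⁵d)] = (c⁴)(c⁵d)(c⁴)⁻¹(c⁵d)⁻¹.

[(c⁴), (c⁵d)] = (c⁴)·(c⁵d)·(c⁴)⁻¹·(c⁵d)⁻¹.
  (c⁴) · (c⁵d) = c²d
  (c²d) · (c³) = c⁶d
  (c⁶d) · (c⁵d) = c

Answer: c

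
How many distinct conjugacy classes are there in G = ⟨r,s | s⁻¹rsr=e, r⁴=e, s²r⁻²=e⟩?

The conjugacy classes (representative and size) are:
  [e] (size 1), [r³] (size 2), [r²] (size 1), [s⁻¹] (size 2), [rs⁻¹] (size 2).
Class equation: 1 + 2 + 1 + 2 + 2 = 8 = |G|. So G has 5 conjugacy classes.

Answer: 5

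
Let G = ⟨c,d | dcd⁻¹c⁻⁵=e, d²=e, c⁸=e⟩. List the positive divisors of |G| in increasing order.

|G| = 16 = 2⁴. By Lagrange's theorem the order of any subgroup divides 16; the divisors of 16 are 1, 2, 4, 8, 16.

Answer: 1, 2, 4, 8, 16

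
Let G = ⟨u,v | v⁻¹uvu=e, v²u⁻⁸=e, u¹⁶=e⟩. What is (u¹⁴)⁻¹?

The order of (u¹⁴) is 8 (smallest k with (u¹⁴)ᵏ = e), so (u¹⁴)⁻¹ = (u¹⁴)⁷ = u².
Check: (u¹⁴) · (u²) → (u¹⁴) · u² = e, giving e as required.

Answer: u²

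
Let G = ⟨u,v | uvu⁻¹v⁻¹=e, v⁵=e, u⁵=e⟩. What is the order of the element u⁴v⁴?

Compute successive powers until reaching e:
  (u⁴v⁴)¹ = u⁴v⁴, (u⁴v⁴)² = u³v³, (u⁴v⁴)³ = u²v², (u⁴v⁴)⁴ = uv, (u⁴v⁴)⁵ = e.
The smallest positive k with (u⁴v⁴)ᵏ = e is 5.

Answer: 5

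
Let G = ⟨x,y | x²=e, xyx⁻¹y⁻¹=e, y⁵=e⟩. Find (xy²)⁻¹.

The order of (xy²) is 10 (smallest k with (xy²)ᵏ = e), so (xy²)⁻¹ = (xy²)⁹ = xy³.
Check: (xy²) · (xy³) → (xy²) · x = y²;   (y²) · y³ = e, giving e as required.

Answer: xy³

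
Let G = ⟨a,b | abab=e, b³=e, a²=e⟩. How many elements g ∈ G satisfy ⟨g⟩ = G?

⟨g⟩ = G would require ord(g) = |G| = 6, but the maximum element order in G is 3 < 6. So G is not cyclic and no single element generates it: the count is 0.

Answer: 0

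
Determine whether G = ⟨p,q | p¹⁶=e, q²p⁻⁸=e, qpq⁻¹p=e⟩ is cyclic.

Every cyclic group is abelian. But p·q = pq while q·p = p⁷q⁻¹, so p·q ≠ q·p and G is not abelian. Hence G is not cyclic.

Answer: No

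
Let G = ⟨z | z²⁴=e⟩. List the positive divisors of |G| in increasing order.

|G| = 24 = 2³ · 3. By Lagrange's theorem the order of any subgroup divides 24; the divisors of 24 are 1, 2, 3, 4, 6, 8, 12, 24.

Answer: 1, 2, 3, 4, 6, 8, 12, 24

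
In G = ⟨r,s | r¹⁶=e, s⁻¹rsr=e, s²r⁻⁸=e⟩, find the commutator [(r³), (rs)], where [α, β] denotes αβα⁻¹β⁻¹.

[(r³), (rs)] = (r³)·(rs)·(r³)⁻¹·(rs)⁻¹.
  (r³) · (rs) = r⁴s
  (r⁴s) · (r¹³) = r⁷s
  (r⁷s) · (rs⁻¹) = r⁶

Answer: r⁶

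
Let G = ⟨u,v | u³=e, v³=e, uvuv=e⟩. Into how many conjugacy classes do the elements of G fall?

The conjugacy classes (representative and size) are:
  [e] (size 1), [vu²] (size 4), [v²u] (size 4), [u²v²] (size 3).
Class equation: 1 + 4 + 4 + 3 = 12 = |G|. So G has 4 conjugacy classes.

Answer: 4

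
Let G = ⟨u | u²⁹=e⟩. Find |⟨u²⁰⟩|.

|⟨u²⁰⟩| equals the order of u²⁰. Compute successive powers until reaching e:
  (u²⁰)¹ = u²⁰, (u²⁰)² = u¹¹, (u²⁰)³ = u², (u²⁰)⁴ = u²², (u²⁰)⁵ = u¹³, (u²⁰)⁶ = u⁴, (u²⁰)⁷ = u²⁴, (u²⁰)⁸ = u¹⁵, (u²⁰)⁹ = u⁶, (u²⁰)¹⁰ = u²⁶, (u²⁰)¹¹ = u¹⁷, (u²⁰)¹² = u⁸, (u²⁰)¹³ = u²⁸, (u²⁰)¹⁴ = u¹⁹, (u²⁰)¹⁵ = u¹⁰, (u²⁰)¹⁶ = u, (u²⁰)¹⁷ = u²¹, (u²⁰)¹⁸ = u¹², (u²⁰)¹⁹ = u³, (u²⁰)²⁰ = u²³, (u²⁰)²¹ = u¹⁴, (u²⁰)²² = u⁵, (u²⁰)²³ = u²⁵, (u²⁰)²⁴ = u¹⁶, (u²⁰)²⁵ = u⁷, (u²⁰)²⁶ = u²⁷, (u²⁰)²⁷ = u¹⁸, (u²⁰)²⁸ = u⁹, (u²⁰)²⁹ = e.
The smallest positive k with (u²⁰)ᵏ = e is 29, so |⟨u²⁰⟩| = 29.

Answer: 29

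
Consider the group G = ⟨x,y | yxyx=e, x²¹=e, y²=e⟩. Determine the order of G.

Enumerate words in the generators, reducing via the relations: the distinct elements are
  {e, x, y, xy, x², x³, x⁴, x⁵, x⁶, x⁷, x⁸, x⁹, x²y, x²⁰, x³y, x¹², x¹³, x¹¹, x¹⁰, x¹⁴, x¹⁵, x¹⁶, x¹⁷, x¹⁸, x¹⁹, x⁴y, x⁵y, x⁶y, x⁷y, x⁸y, x⁹y, x²⁰y, x¹²y, x¹³y, x¹¹y, x¹⁰y, x¹⁴y, x¹⁵y, x¹⁶y, x¹⁷y, x¹⁸y, x¹⁹y}.
No further products give new elements, so |G| = 42.

Answer: 42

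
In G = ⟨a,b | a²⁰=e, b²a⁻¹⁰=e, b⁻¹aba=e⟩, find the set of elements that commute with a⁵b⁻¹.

⟨a⁵b⁻¹⟩ ⊆ C_G(a⁵b⁻¹) since powers of a⁵b⁻¹ commute with a⁵b⁻¹; so |C_G(a⁵b⁻¹)| ≥ |⟨a⁵b⁻¹⟩| = 4.
By orbit–stabilizer, |C_G(a⁵b⁻¹)| = |G| / |conj. class of a⁵b⁻¹| = 40 / 10 = 4.
The 4 elements commuting with a⁵b⁻¹ are {e, a¹⁰, a⁵b, a⁵b⁻¹}.

Answer: {e, a¹⁰, a⁵b, a⁵b⁻¹}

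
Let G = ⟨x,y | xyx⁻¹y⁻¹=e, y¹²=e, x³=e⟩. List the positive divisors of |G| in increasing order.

|G| = 36 = 2² · 3². By Lagrange's theorem the order of any subgroup divides 36; the divisors of 36 are 1, 2, 3, 4, 6, 9, 12, 18, 36.

Answer: 1, 2, 3, 4, 6, 9, 12, 18, 36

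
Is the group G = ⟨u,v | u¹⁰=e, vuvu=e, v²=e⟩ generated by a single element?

Every cyclic group is abelian. But u·v = uv while v·u = u⁹v, so u·v ≠ v·u and G is not abelian. Hence G is not cyclic.

Answer: No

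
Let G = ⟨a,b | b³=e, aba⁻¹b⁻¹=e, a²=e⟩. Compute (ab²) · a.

Compute (ab²) · a by multiplying left to right and reducing via the relations at each step:
  (ab²) · a = b²

Answer: b²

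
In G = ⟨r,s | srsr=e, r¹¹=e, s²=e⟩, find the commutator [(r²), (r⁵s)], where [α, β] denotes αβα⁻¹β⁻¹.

[(r²), (r⁵s)] = (r²)·(r⁵s)·(r²)⁻¹·(r⁵s)⁻¹.
  (r²) · (r⁵s) = r⁷s
  (r⁷s) · (r⁹) = r⁹s
  (r⁹s) · (r⁵s) = r⁴

Answer: r⁴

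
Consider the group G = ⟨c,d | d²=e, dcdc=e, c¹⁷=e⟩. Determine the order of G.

Enumerate words in the generators, reducing via the relations: the distinct elements are
  {c, d, e, cd, c², c³, c⁴, c⁵, c⁶, c⁷, c⁸, c⁹, c²d, c³d, c¹², c¹³, c¹¹, c¹⁰, c¹⁴, c¹⁵, c¹⁶, c⁴d, c⁵d, c⁶d, c⁷d, c⁸d, c⁹d, c¹²d, c¹³d, c¹¹d, c¹⁰d, c¹⁴d, c¹⁵d, c¹⁶d}.
No further products give new elements, so |G| = 34.

Answer: 34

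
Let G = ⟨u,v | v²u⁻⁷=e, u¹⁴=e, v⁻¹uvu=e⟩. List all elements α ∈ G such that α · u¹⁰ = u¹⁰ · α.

⟨u¹⁰⟩ ⊆ C_G(u¹⁰) since powers of u¹⁰ commute with u¹⁰; so |C_G(u¹⁰)| ≥ |⟨u¹⁰⟩| = 7.
By orbit–stabilizer, |C_G(u¹⁰)| = |G| / |conj. class of u¹⁰| = 28 / 2 = 14.
The 14 elements commuting with u¹⁰ are {e, u, u², u³, u⁴, u⁵, u⁶, u⁷, u⁸, u⁹, u¹⁰, u¹¹, u¹², u¹³}.

Answer: {e, u, u², u³, u⁴, u⁵, u⁶, u⁷, u⁸, u⁹, u¹⁰, u¹¹, u¹², u¹³}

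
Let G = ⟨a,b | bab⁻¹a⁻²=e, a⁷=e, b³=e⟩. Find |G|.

Enumerate words in the generators, reducing via the relations: the distinct elements are
  {a, b, e, ab, a², a³, a⁴, a⁵, a⁶, b², ab², a²b, a³b, a⁴b, a⁵b, a⁶b, a²b², a³b², a⁴b², a⁵b², a⁶b²}.
No further products give new elements, so |G| = 21.

Answer: 21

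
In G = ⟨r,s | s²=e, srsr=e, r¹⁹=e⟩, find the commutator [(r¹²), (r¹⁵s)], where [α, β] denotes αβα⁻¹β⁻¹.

[(r¹²), (r¹⁵s)] = (r¹²)·(r¹⁵s)·(r¹²)⁻¹·(r¹⁵s)⁻¹.
  (r¹²) · (r¹⁵s) = r⁸s
  (r⁸s) · (r⁷) = rs
  (rs) · (r¹⁵s) = r⁵

Answer: r⁵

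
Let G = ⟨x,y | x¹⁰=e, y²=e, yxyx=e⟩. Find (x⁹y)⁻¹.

The order of (x⁹y) is 2 (smallest k with (x⁹y)ᵏ = e), so (x⁹y)⁻¹ = (x⁹y)¹ = x⁹y.
Check: (x⁹y) · (x⁹y) → (x⁹y) · x⁹ = y;   y · y = e, giving e as required.

Answer: x⁹y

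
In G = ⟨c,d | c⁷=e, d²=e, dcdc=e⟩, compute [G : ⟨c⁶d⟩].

First find ord(c⁶d) by computing successive powers:
  (c⁶d)¹ = c⁶d, (c⁶d)² = e.
So |⟨c⁶d⟩| = ord(c⁶d) = 2. With |G| = 14, by Lagrange [G : ⟨c⁶d⟩] = 14/2 = 7.

Answer: 7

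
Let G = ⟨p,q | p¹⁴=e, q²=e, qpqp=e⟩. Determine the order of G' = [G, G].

G' = [G, G] is generated by all commutators. The generator-pair commutators are: [p, q] = p².
The subgroup they normally generate is {e, p², p⁴, p⁶, p⁸, p¹⁰, p¹²}, of order 7.
Check: |G/G'| = 28/7 = 4 is the order of the abelianisation.

Answer: 7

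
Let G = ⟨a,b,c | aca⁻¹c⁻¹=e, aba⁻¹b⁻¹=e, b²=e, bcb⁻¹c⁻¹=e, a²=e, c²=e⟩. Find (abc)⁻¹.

The order of (abc) is 2 (smallest k with (abc)ᵏ = e), so (abc)⁻¹ = (abc)¹ = abc.
Check: (abc) · (abc) → (abc) · a = bc;   (bc) · b = c;   c · c = e, giving e as required.

Answer: abc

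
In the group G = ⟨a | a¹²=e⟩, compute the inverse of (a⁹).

The order of (a⁹) is 4 (smallest k with (a⁹)ᵏ = e), so (a⁹)⁻¹ = (a⁹)³ = a³.
Check: (a⁹) · (a³) → (a⁹) · a³ = e, giving e as required.

Answer: a³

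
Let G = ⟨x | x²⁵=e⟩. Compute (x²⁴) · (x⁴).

Compute (x²⁴) · (x⁴) by multiplying left to right and reducing via the relations at each step:
  (x²⁴) · x⁴ = x³

Answer: x³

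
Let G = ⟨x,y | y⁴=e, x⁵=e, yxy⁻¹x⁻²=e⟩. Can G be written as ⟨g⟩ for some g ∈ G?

Every cyclic group is abelian. But x·y = xy while y·x = x²y, so x·y ≠ y·x and G is not abelian. Hence G is not cyclic.

Answer: No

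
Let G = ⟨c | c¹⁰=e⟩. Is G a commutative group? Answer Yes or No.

G has a single generator, so G is cyclic and hence abelian.

Answer: Yes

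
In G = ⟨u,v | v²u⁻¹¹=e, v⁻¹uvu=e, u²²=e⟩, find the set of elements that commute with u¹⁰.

⟨u¹⁰⟩ ⊆ C_G(u¹⁰) since powers of u¹⁰ commute with u¹⁰; so |C_G(u¹⁰)| ≥ |⟨u¹⁰⟩| = 11.
By orbit–stabilizer, |C_G(u¹⁰)| = |G| / |conj. class of u¹⁰| = 44 / 2 = 22.
The 22 elements commuting with u¹⁰ are {e, u, u², u³, u⁴, u⁵, u⁶, u⁷, u⁸, u⁹, u¹⁰, u¹¹, u¹², u¹³, u¹⁴, u¹⁵, u¹⁶, u¹⁷, u¹⁸, u¹⁹, u²⁰, u²¹}.

Answer: {e, u, u², u³, u⁴, u⁵, u⁶, u⁷, u⁸, u⁹, u¹⁰, u¹¹, u¹², u¹³, u¹⁴, u¹⁵, u¹⁶, u¹⁷, u¹⁸, u¹⁹, u²⁰, u²¹}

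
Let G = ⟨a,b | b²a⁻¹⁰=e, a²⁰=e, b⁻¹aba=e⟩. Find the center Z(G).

An element z ∈ Z(G) iff z commutes with every generator.
For example a¹⁰ is central: (a¹⁰)·a = a¹¹ = a·(a¹⁰); (a¹⁰)·b = b⁻¹ = b·(a¹⁰).
Whereas a ∉ Z(G) since a·b = ab ≠ a⁹b⁻¹ = b·a.
Checking each of the 40 elements this way gives Z(G) = {e, a¹⁰}, of order 2.

Answer: {e, a¹⁰}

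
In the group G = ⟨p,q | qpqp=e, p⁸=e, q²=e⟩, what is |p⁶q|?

Compute successive powers until reaching e:
  (p⁶q)¹ = p⁶q, (p⁶q)² = e.
The smallest positive k with (p⁶q)ᵏ = e is 2.

Answer: 2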